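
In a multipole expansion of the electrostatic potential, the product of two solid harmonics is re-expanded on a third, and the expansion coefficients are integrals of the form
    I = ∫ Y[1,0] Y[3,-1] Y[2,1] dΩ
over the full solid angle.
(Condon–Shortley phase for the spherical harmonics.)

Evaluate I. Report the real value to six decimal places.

m-sum 0 ✓  L=6 even ✓  2≤2≤4 ✓
Π(2lᵢ+1) = 3×7×5 = 105
triangle coeff Δ(1,3,2) = 1/105
Σ_t [1,1]: t=1:−1/4 = -1/4
(3j)²=3/35 [(1 3 2; 0 0 0)], sign=-1
Σ_t [1,1]: t=1:−1/6 = -1/6
(3j)²=8/105 [(1 3 2; 0 -1 1)], sign=+1
⇒ 4πI² = 24/35
I = (-1)√(24/35/(4π)) = -0.23359668

-0.233597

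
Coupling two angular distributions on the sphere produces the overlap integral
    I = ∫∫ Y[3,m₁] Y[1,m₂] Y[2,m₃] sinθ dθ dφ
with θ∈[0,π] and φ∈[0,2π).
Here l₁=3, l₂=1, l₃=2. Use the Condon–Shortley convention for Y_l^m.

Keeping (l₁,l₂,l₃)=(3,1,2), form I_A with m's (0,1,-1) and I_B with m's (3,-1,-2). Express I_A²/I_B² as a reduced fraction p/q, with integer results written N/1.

1/5

Shared (l₁,l₂,l₃)=(3,1,2): N and (l;000)² cancel in I_A²/I_B².
A: Δ = 2!·4!·0!/7! = 1/105; Racah Σ t=2..2: t=2:+1/12 = 1/12; ⇒ 3j(3 1 2; 0 1 -1)² = 1/35, sgn -1
B: Δ = 2!·4!·0!/7! = 1/105; Racah Σ t=0..0: t=0:+1/48 = 1/48; ⇒ 3j(3 1 2; 3 -1 -2)² = 1/7, sgn +1
I_A²/I_B² = (1/35)/(1/7) = 1/5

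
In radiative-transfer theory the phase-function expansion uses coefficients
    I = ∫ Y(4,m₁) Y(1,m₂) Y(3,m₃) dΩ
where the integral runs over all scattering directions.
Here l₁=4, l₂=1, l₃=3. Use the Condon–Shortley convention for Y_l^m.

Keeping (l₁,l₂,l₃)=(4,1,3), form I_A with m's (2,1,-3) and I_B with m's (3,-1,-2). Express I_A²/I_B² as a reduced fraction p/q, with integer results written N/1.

1/21

Shared (l₁,l₂,l₃)=(4,1,3): N and (l;000)² cancel in I_A²/I_B².
A: Δ = 2!·6!·0!/9! = 1/252; Racah Σ t=2..2: t=2:+1/1440 = 1/1440; ⇒ 3j(4 1 3; 2 1 -3)² = 1/252, sgn +1
B: Δ = 2!·6!·0!/9! = 1/252; Racah Σ t=0..0: t=0:+1/240 = 1/240; ⇒ 3j(4 1 3; 3 -1 -2)² = 1/12, sgn -1
I_A²/I_B² = (1/252)/(1/12) = 1/21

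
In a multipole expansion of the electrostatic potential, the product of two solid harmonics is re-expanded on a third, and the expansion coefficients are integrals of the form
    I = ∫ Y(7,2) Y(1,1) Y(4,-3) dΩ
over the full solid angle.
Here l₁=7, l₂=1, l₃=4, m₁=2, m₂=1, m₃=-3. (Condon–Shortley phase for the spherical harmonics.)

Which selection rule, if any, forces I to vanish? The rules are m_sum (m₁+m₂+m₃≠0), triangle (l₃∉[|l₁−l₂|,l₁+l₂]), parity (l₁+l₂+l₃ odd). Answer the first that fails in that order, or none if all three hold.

triangle

m₁+m₂+m₃ = 2 + 1 − 3 = 0  ✓
triangle: |7−1|=6 ≤ l₃=4 ≤ 7+1=8  ✗
parity: l₁+l₂+l₃ = 12 is even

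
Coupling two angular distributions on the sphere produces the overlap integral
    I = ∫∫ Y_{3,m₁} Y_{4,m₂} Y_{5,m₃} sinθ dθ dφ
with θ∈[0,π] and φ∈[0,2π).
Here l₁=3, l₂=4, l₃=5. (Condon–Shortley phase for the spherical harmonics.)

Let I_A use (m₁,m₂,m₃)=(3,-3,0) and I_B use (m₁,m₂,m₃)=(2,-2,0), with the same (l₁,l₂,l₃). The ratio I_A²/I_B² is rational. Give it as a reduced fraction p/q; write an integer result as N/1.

21/64

Shared (l₁,l₂,l₃)=(3,4,5): N and (l;000)² cancel in I_A²/I_B².
A: Δ = 2!·4!·6!/13! = 1/180180; Racah Σ t=0..0: t=0:+1/5760 = 1/5760; ⇒ 3j(3 4 5; 3 -3 0)² = 5/572, sgn -1
B: Δ = 2!·4!·6!/13! = 1/180180; Racah Σ t=0..1: t=0:+1/576 t=1:−1/2880 = 1/720; ⇒ 3j(3 4 5; 2 -2 0)² = 80/3003, sgn -1
I_A²/I_B² = (5/572)/(80/3003) = 21/64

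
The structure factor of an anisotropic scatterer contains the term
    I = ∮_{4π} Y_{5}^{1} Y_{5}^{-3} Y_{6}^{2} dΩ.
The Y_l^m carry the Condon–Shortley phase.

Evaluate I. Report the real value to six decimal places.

m-sum 0 ✓  L=16 even ✓  0≤6≤10 ✓
Π(2lᵢ+1) = 11×11×13 = 1573
triangle coeff Δ(5,5,6) = 1/28588560
Σ_t [0,4]: t=0:+1/345600 t=1:−1/13824 t=2:+1/5184 t=3:−1/13824 t=4:+1/345600 = 7/129600
(3j)²=80/7293 [(5 5 6; 0 0 0)], sign=+1
Σ_t [0,2]: t=0:+1/55296 t=1:−1/25920 t=2:+1/138240 = -11/829440
(3j)²=11/1326 [(5 5 6; 1 -3 2)], sign=-1
⇒ 4πI² = 4840/33813
I = (-1)√(4840/33813/(4π)) = -0.10672739

-0.106727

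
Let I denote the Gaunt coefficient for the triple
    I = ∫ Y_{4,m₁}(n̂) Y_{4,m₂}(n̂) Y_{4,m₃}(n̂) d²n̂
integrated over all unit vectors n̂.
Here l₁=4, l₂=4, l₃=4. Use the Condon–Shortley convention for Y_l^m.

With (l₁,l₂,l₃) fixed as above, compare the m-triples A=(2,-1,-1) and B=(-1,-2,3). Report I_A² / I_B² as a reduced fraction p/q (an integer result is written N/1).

36/7

l's match ⇒ only the (l;m) 3-j factors differ between A and B.
A: triangle coeff Δ(4,4,4) = 1/450450; Σ_t [0,2]: t=0:+1/576 t=1:−1/144 t=2:+1/576 = -1/288; (3j)²=20/1001 [(4 4 4; 2 -1 -1)], sign=+1
B: triangle coeff Δ(4,4,4) = 1/450450; Σ_t [1,2]: t=1:−1/864 t=2:+1/576 = 1/1728; (3j)²=5/1287 [(4 4 4; -1 -2 3)], sign=-1
I_A²/I_B² = (20/1001)/(5/1287) = 36/7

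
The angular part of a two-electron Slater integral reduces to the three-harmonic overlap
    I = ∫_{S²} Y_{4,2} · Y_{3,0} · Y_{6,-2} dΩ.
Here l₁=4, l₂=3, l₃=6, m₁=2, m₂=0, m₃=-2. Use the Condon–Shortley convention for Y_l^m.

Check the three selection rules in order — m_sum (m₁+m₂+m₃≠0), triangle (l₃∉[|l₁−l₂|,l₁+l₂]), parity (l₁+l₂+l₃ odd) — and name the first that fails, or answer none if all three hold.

parity

m₁+m₂+m₃ = 2 + 0 − 2 = 0  ✓
triangle: |4−3|=1 ≤ l₃=6 ≤ 4+3=7  ✓
parity: l₁+l₂+l₃ = 13 is odd  ✗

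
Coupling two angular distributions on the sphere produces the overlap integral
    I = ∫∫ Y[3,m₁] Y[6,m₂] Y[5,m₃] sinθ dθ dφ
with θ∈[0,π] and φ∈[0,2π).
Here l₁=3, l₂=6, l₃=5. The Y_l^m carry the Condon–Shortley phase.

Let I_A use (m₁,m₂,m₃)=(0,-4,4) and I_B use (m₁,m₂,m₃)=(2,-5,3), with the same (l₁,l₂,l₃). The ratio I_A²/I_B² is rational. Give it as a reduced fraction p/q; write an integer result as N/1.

15/22

Same 3,6,5: normalisation and zero-m 3j drop out of the ratio.
A: Δ: 4! 2! 8! / 15! → 1/675675; sum: t=1:−1/60480 t=2:+1/161280 = -1/96768; 3j²(3 6 5; 0 -4 4) = Δ·Π!·Σ² = 15/1001  (sign +1)
B: Δ: 4! 2! 8! / 15! → 1/675675; sum: t=0:+1/120960 t=1:−1/483840 = 1/161280; 3j²(3 6 5; 2 -5 3) = Δ·Π!·Σ² = 2/91  (sign +1)
I_A²/I_B² = (15/1001)/(2/91) = 15/22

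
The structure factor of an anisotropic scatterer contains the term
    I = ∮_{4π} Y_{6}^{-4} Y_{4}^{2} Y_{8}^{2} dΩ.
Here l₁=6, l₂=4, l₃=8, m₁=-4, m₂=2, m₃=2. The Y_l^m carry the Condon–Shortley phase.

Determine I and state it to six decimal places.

-0.151443

Rules hold: Σm=0, L=18 even, 2≤8≤10.
N = 13·9·17 = 1989
Δ = 2!·10!·6!/19! = 1/23279256
Racah Σ t=0..2: t=0:+1/1658880 t=1:−1/518400 t=2:+1/1658880 = -1/1382400
⇒ 3j(6 4 8; 0 0 0)² = 504/46189, sgn -1
Racah Σ t=0..2: t=0:+1/5225472000 t=1:−1/43545600 t=2:+1/7741440 = 139/1306368000
⇒ 3j(6 4 8; -4 2 2)² = 38642/2909907, sgn +1
4πI² = N·(3j₀)²·(3jₘ)² = 2782224/9653501
I = -1·√(0.288209/4π) = -0.15144282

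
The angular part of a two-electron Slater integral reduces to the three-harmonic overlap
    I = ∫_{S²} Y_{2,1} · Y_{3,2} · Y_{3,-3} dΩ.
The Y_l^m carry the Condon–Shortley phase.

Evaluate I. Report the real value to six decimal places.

Checks pass: Σm=0; 8 even; l₃=3∈[1,5].
(2·2+1)(2·3+1)(2·3+1) = 245
Δ: 2! 2! 4! / 9! → 1/3780
sum: t=0:+1/24 t=1:−1/4 t=2:+1/24 = -1/6
3j²(2 3 3; 0 0 0) = Δ·Π!·Σ² = 4/105  (sign +1)
sum: t=1:−1/48 = -1/48
3j²(2 3 3; 1 2 -3) = Δ·Π!·Σ² = 5/84  (sign -1)
combine: 4πI² = 245·4/105·5/84 = 5/9
take √, sign -1: I = -0.21026104

-0.210261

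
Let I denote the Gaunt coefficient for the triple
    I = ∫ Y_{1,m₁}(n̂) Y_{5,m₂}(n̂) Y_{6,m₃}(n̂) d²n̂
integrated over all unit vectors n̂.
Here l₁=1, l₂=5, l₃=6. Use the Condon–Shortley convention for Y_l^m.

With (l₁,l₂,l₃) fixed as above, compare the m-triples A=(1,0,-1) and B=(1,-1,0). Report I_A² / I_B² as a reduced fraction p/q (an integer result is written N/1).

7/5

Shared (l₁,l₂,l₃)=(1,5,6): N and (l;000)² cancel in I_A²/I_B².
A: Δ = 0!·2!·10!/13! = 1/858; Racah Σ t=0..0: t=0:+1/28800 = 1/28800; ⇒ 3j(1 5 6; 1 0 -1)² = 7/286, sgn -1
B: Δ = 0!·2!·10!/13! = 1/858; Racah Σ t=0..0: t=0:+1/34560 = 1/34560; ⇒ 3j(1 5 6; 1 -1 0)² = 5/286, sgn +1
I_A²/I_B² = (7/286)/(5/286) = 7/5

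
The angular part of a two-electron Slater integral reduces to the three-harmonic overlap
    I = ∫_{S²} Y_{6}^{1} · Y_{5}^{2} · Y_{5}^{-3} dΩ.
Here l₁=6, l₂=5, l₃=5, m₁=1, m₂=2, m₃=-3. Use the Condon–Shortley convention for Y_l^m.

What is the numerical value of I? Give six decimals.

Checks pass: Σm=0; 16 even; l₃=5∈[1,11].
(2·6+1)(2·5+1)(2·5+1) = 1573
Δ: 6! 6! 4! / 17! → 1/28588560
sum: t=1:−1/345600 t=2:+1/13824 t=3:−1/5184 t=4:+1/13824 t=5:−1/345600 = -7/129600
3j²(6 5 5; 0 0 0) = Δ·Π!·Σ² = 80/7293  (sign +1)
sum: t=3:−1/41472 t=4:+1/34560 t=5:−1/345600 = 1/518400
3j²(6 5 5; 1 2 -3) = Δ·Π!·Σ² = 7/36465  (sign +1)
combine: 4πI² = 1573·80/7293·7/36465 = 112/33813
take √, sign +1: I = 0.01623537

0.016235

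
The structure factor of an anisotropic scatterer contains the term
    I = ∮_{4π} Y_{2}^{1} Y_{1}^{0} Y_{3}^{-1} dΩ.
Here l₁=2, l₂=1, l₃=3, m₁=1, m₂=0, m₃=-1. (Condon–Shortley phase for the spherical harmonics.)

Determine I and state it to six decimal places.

Rules hold: Σm=0, L=6 even, 1≤3≤3.
N = 5·3·7 = 105
Δ = 0!·4!·2!/7! = 1/105
Racah Σ t=0..0: t=0:+1/4 = 1/4
⇒ 3j(2 1 3; 0 0 0)² = 3/35, sgn -1
Racah Σ t=0..0: t=0:+1/6 = 1/6
⇒ 3j(2 1 3; 1 0 -1)² = 8/105, sgn +1
4πI² = N·(3j₀)²·(3jₘ)² = 24/35
I = -1·√(0.685714/4π) = -0.23359668

-0.233597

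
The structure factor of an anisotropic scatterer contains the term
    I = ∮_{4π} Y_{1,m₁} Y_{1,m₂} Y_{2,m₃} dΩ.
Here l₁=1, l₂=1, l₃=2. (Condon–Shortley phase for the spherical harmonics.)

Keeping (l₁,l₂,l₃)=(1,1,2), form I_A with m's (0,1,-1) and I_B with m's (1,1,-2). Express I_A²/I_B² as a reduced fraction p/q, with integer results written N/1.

1/2

Same 1,1,2: normalisation and zero-m 3j drop out of the ratio.
A: Δ: 0! 2! 2! / 5! → 1/30; sum: t=0:+1/2 = 1/2; 3j²(1 1 2; 0 1 -1) = Δ·Π!·Σ² = 1/10  (sign -1)
B: Δ: 0! 2! 2! / 5! → 1/30; sum: t=0:+1/4 = 1/4; 3j²(1 1 2; 1 1 -2) = Δ·Π!·Σ² = 1/5  (sign +1)
I_A²/I_B² = (1/10)/(1/5) = 1/2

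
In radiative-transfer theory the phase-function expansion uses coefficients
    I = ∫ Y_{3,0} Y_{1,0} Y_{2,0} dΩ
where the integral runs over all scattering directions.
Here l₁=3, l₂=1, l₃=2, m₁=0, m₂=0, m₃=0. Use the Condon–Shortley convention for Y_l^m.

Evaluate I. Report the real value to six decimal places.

0.247767

Rules hold: Σm=0, L=6 even, 2≤2≤4.
N = 7·3·5 = 105
Δ = 2!·4!·0!/7! = 1/105
Racah Σ t=1..1: t=1:−1/4 = -1/4
⇒ 3j(3 1 2; 0 0 0)² = 3/35, sgn -1
(m-triple is (0,0,0) — same symbol as above.)
4πI² = N·(3j₀)²·(3jₘ)² = 27/35
I = +1·√(0.771429/4π) = 0.24776670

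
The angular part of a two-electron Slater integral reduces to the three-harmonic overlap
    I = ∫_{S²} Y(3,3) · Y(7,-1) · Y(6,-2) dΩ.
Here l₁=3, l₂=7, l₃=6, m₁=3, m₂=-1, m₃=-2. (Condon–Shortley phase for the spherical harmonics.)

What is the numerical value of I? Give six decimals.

0.147021

m-sum 0 ✓  L=16 even ✓  4≤6≤10 ✓
Π(2lᵢ+1) = 7×15×13 = 1365
triangle coeff Δ(3,7,6) = 1/2042040
Σ_t [1,3]: t=1:−1/207360 t=2:+1/57600 t=3:−1/207360 = 1/129600
(3j)²=168/12155 [(3 7 6; 0 0 0)], sign=+1
Σ_t [0,0]: t=0:+1/829440 = 1/829440
(3j)²=35/2431 [(3 7 6; 3 -1 -2)], sign=+1
⇒ 4πI² = 123480/454597
I = (+1)√(123480/454597/(4π)) = 0.14702124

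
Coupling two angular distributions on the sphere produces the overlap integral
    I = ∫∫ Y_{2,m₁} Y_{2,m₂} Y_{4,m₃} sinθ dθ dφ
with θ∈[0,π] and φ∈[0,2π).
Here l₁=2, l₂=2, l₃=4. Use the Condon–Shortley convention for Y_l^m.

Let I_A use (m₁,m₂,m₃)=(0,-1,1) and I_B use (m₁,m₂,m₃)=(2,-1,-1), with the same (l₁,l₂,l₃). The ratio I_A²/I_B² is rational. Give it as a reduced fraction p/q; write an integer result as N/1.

6/1

l's match ⇒ only the (l;m) 3-j factors differ between A and B.
A: triangle coeff Δ(2,2,4) = 1/630; Σ_t [0,0]: t=0:+1/24 = 1/24; (3j)²=1/21 [(2 2 4; 0 -1 1)], sign=-1
B: triangle coeff Δ(2,2,4) = 1/630; Σ_t [0,0]: t=0:+1/144 = 1/144; (3j)²=1/126 [(2 2 4; 2 -1 -1)], sign=-1
I_A²/I_B² = (1/21)/(1/126) = 6/1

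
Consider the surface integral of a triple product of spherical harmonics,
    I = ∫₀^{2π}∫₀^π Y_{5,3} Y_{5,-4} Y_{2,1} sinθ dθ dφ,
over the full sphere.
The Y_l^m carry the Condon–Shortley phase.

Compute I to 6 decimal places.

0.196098

m-sum 0 ✓  L=12 even ✓  0≤2≤10 ✓
Π(2lᵢ+1) = 11×11×5 = 605
triangle coeff Δ(5,5,2) = 1/38610
Σ_t [3,5]: t=3:−1/2880 t=4:+1/576 t=5:−1/2880 = 1/960
(3j)²=10/429 [(5 5 2; 0 0 0)], sign=+1
Σ_t [0,1]: t=0:+1/80640 t=1:−1/10080 = -1/11520
(3j)²=49/1430 [(5 5 2; 3 -4 1)], sign=+1
⇒ 4πI² = 245/507
I = (+1)√(245/507/(4π)) = 0.19609844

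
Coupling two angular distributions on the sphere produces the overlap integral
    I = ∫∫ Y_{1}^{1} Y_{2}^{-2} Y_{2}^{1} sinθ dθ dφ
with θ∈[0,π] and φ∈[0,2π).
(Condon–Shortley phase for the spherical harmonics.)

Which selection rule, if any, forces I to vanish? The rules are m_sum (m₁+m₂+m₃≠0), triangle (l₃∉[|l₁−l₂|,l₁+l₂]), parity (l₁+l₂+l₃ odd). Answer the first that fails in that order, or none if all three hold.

m₁+m₂+m₃ = 1 − 2 + 1 = 0  ✓
triangle: |1−2|=1 ≤ l₃=2 ≤ 1+2=3  ✓
parity: l₁+l₂+l₃ = 5 is odd  ✗

parity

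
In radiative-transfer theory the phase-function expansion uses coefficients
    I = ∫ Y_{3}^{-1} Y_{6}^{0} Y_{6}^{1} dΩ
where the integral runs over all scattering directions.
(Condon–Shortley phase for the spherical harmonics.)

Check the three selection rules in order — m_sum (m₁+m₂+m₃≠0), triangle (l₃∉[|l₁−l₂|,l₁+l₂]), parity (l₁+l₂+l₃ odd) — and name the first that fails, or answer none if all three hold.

parity

Σmᵢ = 0  ✓
l₃∈[|l₁−l₂|,l₁+l₂]=[3,9], have l₃=6  ✓
Σlᵢ = 15 ⇒ odd  ✗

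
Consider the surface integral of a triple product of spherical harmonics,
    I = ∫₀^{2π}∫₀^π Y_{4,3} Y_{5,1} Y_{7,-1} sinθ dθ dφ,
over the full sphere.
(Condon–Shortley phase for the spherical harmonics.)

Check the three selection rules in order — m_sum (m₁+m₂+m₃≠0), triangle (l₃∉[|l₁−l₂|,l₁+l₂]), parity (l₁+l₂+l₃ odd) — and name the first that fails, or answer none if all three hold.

m_sum

m₁+m₂+m₃ = 3 + 1 − 1 = 3  ✗
triangle: |4−5|=1 ≤ l₃=7 ≤ 4+5=9
parity: l₁+l₂+l₃ = 16 is even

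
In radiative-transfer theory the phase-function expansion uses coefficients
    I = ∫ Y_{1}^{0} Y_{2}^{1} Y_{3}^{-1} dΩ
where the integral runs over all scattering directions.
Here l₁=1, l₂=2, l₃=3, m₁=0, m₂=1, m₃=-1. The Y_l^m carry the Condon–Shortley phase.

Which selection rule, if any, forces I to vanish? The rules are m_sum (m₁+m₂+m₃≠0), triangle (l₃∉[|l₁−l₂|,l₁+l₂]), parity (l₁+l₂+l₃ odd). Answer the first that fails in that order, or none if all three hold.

none

azimuthal sum: 0 + 1 − 1 = 0  ✓
1 ≤ 3 ≤ 3 (triangle on l)  ✓
L = 1 + 2 + 3 = 6 (even)  ✓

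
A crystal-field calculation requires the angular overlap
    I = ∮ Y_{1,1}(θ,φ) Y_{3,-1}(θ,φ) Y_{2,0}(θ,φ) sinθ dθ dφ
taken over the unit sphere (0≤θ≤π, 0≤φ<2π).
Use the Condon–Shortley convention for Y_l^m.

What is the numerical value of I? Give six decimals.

-0.202301

m-sum 0 ✓  L=6 even ✓  2≤2≤4 ✓
Π(2lᵢ+1) = 3×7×5 = 105
triangle coeff Δ(1,3,2) = 1/105
Σ_t [1,1]: t=1:−1/4 = -1/4
(3j)²=3/35 [(1 3 2; 0 0 0)], sign=-1
Σ_t [0,0]: t=0:+1/8 = 1/8
(3j)²=2/35 [(1 3 2; 1 -1 0)], sign=+1
⇒ 4πI² = 18/35
I = (-1)√(18/35/(4π)) = -0.20230066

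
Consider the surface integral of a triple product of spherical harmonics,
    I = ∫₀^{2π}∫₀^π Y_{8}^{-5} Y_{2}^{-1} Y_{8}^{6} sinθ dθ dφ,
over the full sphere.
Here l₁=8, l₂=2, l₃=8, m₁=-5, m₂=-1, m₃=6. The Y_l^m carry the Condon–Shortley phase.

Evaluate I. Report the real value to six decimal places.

Rules hold: Σm=0, L=18 even, 6≤8≤10.
N = 17·5·17 = 1445
Δ = 2!·14!·2!/19! = 1/348840
Racah Σ t=0..2: t=0:+1/116121600 t=1:−1/25401600 t=2:+1/116121600 = -1/45158400
⇒ 3j(8 2 8; 0 0 0)² = 24/1615, sgn -1
Racah Σ t=0..1: t=0:+1/12454041600 t=1:−1/1916006400 = -1/2264371200
⇒ 3j(8 2 8; -5 -1 6)² = 847/38760, sgn -1
4πI² = N·(3j₀)²·(3jₘ)² = 847/1805
I = +1·√(0.469252/4π) = 0.19324051

0.193241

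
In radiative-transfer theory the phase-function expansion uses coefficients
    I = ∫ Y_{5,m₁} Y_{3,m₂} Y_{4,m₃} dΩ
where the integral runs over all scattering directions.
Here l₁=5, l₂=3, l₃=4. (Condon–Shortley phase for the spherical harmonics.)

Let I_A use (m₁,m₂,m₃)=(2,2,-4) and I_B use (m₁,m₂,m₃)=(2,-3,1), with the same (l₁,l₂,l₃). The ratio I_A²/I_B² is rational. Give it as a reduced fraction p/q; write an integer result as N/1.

Shared (l₁,l₂,l₃)=(5,3,4): N and (l;000)² cancel in I_A²/I_B².
A: Δ = 4!·6!·2!/13! = 1/180180; Racah Σ t=3..3: t=3:−1/8640 = -1/8640; ⇒ 3j(5 3 4; 2 2 -4)² = 14/1287, sgn -1
B: Δ = 4!·6!·2!/13! = 1/180180; Racah Σ t=0..0: t=0:+1/1728 = 1/1728; ⇒ 3j(5 3 4; 2 -3 1)² = 25/858, sgn -1
I_A²/I_B² = (14/1287)/(25/858) = 28/75

28/75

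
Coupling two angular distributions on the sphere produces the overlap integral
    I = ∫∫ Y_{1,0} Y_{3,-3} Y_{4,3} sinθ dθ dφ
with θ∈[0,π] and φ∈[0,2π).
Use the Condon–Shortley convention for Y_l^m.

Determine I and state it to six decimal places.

Checks pass: Σm=0; 8 even; l₃=4∈[2,4].
(2·1+1)(2·3+1)(2·4+1) = 189
Δ: 0! 2! 6! / 9! → 1/252
sum: t=0:+1/36 = 1/36
3j²(1 3 4; 0 0 0) = Δ·Π!·Σ² = 4/63  (sign +1)
sum: t=0:+1/720 = 1/720
3j²(1 3 4; 0 -3 3) = Δ·Π!·Σ² = 1/36  (sign -1)
combine: 4πI² = 189·4/63·1/36 = 1/3
take √, sign -1: I = -0.16286750

-0.162868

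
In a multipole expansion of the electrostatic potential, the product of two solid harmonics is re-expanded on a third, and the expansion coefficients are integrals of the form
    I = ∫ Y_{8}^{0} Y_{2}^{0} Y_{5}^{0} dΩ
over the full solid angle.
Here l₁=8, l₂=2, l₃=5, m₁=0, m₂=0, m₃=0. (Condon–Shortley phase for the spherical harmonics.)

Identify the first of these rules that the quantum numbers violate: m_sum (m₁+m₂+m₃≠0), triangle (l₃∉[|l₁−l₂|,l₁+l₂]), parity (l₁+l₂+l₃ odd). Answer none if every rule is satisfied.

triangle

Σmᵢ = 0  ✓
l₃∈[|l₁−l₂|,l₁+l₂]=[6,10], have l₃=5  ✗
Σlᵢ = 15 ⇒ odd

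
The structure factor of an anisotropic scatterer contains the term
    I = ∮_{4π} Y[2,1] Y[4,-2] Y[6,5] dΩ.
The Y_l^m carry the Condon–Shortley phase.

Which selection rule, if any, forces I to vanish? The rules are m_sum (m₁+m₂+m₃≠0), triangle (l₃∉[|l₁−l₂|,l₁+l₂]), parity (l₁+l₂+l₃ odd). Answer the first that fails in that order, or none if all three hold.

m_sum

azimuthal sum: 1 − 2 + 5 = 4  ✗
2 ≤ 6 ≤ 6 (triangle on l)
L = 2 + 4 + 6 = 12 (even)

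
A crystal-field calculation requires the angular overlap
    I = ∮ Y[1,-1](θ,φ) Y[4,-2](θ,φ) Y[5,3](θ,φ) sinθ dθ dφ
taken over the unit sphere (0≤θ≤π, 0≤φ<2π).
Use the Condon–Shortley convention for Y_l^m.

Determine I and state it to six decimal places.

-0.259847

Rules hold: Σm=0, L=10 even, 3≤5≤5.
N = 3·9·11 = 297
Δ = 0!·2!·8!/11! = 1/495
Racah Σ t=0..0: t=0:+1/576 = 1/576
⇒ 3j(1 4 5; 0 0 0)² = 5/99, sgn -1
Racah Σ t=0..0: t=0:+1/2880 = 1/2880
⇒ 3j(1 4 5; -1 -2 3)² = 28/495, sgn +1
4πI² = N·(3j₀)²·(3jₘ)² = 28/33
I = -1·√(0.848485/4π) = -0.25984664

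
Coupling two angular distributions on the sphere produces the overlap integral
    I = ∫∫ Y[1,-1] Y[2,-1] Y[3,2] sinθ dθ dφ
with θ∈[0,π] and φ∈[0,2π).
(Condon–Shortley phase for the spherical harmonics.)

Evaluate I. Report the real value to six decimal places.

0.261169

Checks pass: Σm=0; 6 even; l₃=3∈[1,3].
(2·1+1)(2·2+1)(2·3+1) = 105
Δ: 0! 2! 4! / 7! → 1/105
sum: t=0:+1/4 = 1/4
3j²(1 2 3; 0 0 0) = Δ·Π!·Σ² = 3/35  (sign -1)
sum: t=0:+1/12 = 1/12
3j²(1 2 3; -1 -1 2) = Δ·Π!·Σ² = 2/21  (sign -1)
combine: 4πI² = 105·3/35·2/21 = 6/7
take √, sign +1: I = 0.26116903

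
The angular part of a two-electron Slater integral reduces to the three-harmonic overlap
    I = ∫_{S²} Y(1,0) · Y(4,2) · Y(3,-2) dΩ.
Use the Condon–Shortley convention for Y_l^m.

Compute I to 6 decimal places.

0.213244

m-sum 0 ✓  L=8 even ✓  3≤3≤5 ✓
Π(2lᵢ+1) = 3×9×7 = 189
triangle coeff Δ(1,4,3) = 1/252
Σ_t [1,1]: t=1:−1/36 = -1/36
(3j)²=4/63 [(1 4 3; 0 0 0)], sign=+1
Σ_t [1,1]: t=1:−1/120 = -1/120
(3j)²=1/21 [(1 4 3; 0 2 -2)], sign=+1
⇒ 4πI² = 4/7
I = (+1)√(4/7/(4π)) = 0.21324362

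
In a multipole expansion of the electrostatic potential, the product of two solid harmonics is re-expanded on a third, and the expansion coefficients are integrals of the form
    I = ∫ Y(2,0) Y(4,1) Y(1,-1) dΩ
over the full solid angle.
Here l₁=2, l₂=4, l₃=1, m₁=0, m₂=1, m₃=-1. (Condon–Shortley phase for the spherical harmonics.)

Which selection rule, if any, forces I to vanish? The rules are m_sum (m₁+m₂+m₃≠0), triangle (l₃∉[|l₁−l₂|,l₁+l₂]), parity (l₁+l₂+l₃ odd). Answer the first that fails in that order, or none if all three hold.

Σmᵢ = 0  ✓
l₃∈[|l₁−l₂|,l₁+l₂]=[2,6], have l₃=1  ✗
Σlᵢ = 7 ⇒ odd

triangle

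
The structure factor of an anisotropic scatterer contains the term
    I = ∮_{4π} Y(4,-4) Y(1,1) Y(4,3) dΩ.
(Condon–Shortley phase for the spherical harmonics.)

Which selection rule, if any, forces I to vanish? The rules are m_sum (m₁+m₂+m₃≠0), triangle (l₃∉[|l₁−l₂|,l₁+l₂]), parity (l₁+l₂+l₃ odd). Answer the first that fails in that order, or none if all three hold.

azimuthal sum: -4 + 1 + 3 = 0  ✓
3 ≤ 4 ≤ 5 (triangle on l)  ✓
L = 4 + 1 + 4 = 9 (odd)  ✗

parity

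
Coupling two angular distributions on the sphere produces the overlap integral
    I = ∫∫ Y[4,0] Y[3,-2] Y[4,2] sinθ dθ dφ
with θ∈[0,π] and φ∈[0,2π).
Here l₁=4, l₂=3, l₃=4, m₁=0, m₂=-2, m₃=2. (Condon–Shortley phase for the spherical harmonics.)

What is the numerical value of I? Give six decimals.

l₁+l₂+l₃=11 is odd: 3j(l;000)=0 ⇒ I=0

0.000000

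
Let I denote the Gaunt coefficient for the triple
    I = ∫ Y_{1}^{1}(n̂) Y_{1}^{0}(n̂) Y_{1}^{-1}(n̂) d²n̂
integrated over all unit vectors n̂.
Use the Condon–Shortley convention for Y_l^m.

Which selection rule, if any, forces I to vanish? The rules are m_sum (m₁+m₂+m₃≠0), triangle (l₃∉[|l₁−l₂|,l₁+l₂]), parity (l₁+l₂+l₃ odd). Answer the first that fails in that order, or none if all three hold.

parity

azimuthal sum: 1 + 0 − 1 = 0  ✓
0 ≤ 1 ≤ 2 (triangle on l)  ✓
L = 1 + 1 + 1 = 3 (odd)  ✗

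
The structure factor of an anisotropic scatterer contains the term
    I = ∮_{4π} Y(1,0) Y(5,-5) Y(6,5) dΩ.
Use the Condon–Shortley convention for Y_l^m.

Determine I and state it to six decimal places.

-0.135514

m-sum 0 ✓  L=12 even ✓  4≤6≤6 ✓
Π(2lᵢ+1) = 3×11×13 = 429
triangle coeff Δ(1,5,6) = 1/858
Σ_t [0,0]: t=0:+1/14400 = 1/14400
(3j)²=6/143 [(1 5 6; 0 0 0)], sign=+1
Σ_t [0,0]: t=0:+1/3628800 = 1/3628800
(3j)²=1/78 [(1 5 6; 0 -5 5)], sign=-1
⇒ 4πI² = 3/13
I = (-1)√(3/13/(4π)) = -0.13551395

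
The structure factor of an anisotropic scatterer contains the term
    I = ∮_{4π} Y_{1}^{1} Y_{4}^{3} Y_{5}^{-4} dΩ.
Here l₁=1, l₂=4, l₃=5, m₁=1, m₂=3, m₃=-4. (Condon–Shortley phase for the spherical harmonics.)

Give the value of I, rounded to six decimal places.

0.294638

m-sum 0 ✓  L=10 even ✓  3≤5≤5 ✓
Π(2lᵢ+1) = 3×9×11 = 297
triangle coeff Δ(1,4,5) = 1/495
Σ_t [0,0]: t=0:+1/576 = 1/576
(3j)²=5/99 [(1 4 5; 0 0 0)], sign=-1
Σ_t [0,0]: t=0:+1/10080 = 1/10080
(3j)²=4/55 [(1 4 5; 1 3 -4)], sign=-1
⇒ 4πI² = 12/11
I = (+1)√(12/11/(4π)) = 0.29463840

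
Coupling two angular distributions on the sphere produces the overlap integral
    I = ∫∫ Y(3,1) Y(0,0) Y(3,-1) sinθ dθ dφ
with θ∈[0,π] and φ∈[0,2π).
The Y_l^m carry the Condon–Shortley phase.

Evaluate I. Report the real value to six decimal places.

m-sum 0 ✓  L=6 even ✓  3≤3≤3 ✓
Π(2lᵢ+1) = 7×1×7 = 49
triangle coeff Δ(3,0,3) = 1/7
Σ_t [0,0]: t=0:+1/36 = 1/36
(3j)²=1/7 [(3 0 3; 0 0 0)], sign=-1
Σ_t [0,0]: t=0:+1/48 = 1/48
(3j)²=1/7 [(3 0 3; 1 0 -1)], sign=+1
⇒ 4πI² = 1/1
I = (-1)√(1/1/(4π)) = -0.28209479

-0.282095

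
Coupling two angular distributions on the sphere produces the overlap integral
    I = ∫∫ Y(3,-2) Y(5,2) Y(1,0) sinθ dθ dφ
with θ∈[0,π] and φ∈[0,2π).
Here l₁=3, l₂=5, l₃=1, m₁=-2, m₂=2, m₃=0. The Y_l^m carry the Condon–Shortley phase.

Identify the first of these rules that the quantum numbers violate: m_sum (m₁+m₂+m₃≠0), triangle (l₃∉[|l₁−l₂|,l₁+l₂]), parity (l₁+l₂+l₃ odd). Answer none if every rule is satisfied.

m₁+m₂+m₃ = -2 + 2 + 0 = 0  ✓
triangle: |3−5|=2 ≤ l₃=1 ≤ 3+5=8  ✗
parity: l₁+l₂+l₃ = 9 is odd

triangle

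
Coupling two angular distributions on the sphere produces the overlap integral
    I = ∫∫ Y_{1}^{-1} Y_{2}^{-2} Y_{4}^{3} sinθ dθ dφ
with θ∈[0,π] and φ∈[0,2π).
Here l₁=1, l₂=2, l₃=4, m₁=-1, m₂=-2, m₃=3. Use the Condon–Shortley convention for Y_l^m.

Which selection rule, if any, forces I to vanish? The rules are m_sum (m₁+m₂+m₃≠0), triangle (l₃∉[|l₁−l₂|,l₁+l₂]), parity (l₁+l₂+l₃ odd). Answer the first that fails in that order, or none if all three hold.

triangle

azimuthal sum: -1 − 2 + 3 = 0  ✓
1 ≤ 4 ≤ 3 (triangle on l)  ✗
L = 1 + 2 + 4 = 7 (odd)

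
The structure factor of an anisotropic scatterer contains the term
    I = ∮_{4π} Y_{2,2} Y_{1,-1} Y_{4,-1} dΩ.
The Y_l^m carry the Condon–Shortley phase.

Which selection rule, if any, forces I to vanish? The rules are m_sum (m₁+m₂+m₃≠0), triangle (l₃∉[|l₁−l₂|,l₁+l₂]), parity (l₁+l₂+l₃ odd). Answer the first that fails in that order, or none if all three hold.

azimuthal sum: 2 − 1 − 1 = 0  ✓
1 ≤ 4 ≤ 3 (triangle on l)  ✗
L = 2 + 1 + 4 = 7 (odd)

triangle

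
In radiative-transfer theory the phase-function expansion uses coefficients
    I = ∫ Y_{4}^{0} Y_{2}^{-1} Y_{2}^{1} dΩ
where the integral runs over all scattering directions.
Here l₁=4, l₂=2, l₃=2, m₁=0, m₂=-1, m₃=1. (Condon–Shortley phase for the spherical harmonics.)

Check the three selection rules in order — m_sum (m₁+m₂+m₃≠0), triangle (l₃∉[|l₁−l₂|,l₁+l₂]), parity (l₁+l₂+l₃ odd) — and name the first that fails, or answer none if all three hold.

azimuthal sum: 0 − 1 + 1 = 0  ✓
2 ≤ 2 ≤ 6 (triangle on l)  ✓
L = 4 + 2 + 2 = 8 (even)  ✓

none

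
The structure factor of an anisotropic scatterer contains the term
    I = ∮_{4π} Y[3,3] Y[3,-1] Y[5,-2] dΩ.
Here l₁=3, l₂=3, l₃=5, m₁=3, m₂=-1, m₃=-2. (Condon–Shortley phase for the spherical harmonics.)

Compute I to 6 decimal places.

0.000000

l₁+l₂+l₃=11 is odd: 3j(l;000)=0 ⇒ I=0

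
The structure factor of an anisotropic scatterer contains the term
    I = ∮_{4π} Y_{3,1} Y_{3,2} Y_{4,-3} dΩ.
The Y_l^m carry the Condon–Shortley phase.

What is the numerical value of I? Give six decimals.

-0.095955

m-sum 0 ✓  L=10 even ✓  0≤4≤6 ✓
Π(2lᵢ+1) = 7×7×9 = 441
triangle coeff Δ(3,3,4) = 1/34650
Σ_t [0,2]: t=0:+1/72 t=1:−1/16 t=2:+1/72 = -5/144
(3j)²=2/77 [(3 3 4; 0 0 0)], sign=-1
Σ_t [1,2]: t=1:−1/144 t=2:+1/288 = -1/288
(3j)²=1/99 [(3 3 4; 1 2 -3)], sign=+1
⇒ 4πI² = 14/121
I = (-1)√(14/121/(4π)) = -0.09595473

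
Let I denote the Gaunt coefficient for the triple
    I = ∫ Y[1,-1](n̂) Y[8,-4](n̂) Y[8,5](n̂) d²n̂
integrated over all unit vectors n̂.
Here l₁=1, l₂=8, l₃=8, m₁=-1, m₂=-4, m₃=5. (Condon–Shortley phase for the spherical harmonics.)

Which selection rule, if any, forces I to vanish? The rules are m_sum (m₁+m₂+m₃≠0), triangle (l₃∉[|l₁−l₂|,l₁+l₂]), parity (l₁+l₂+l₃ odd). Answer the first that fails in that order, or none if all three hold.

parity

m₁+m₂+m₃ = -1 − 4 + 5 = 0  ✓
triangle: |1−8|=7 ≤ l₃=8 ≤ 1+8=9  ✓
parity: l₁+l₂+l₃ = 17 is odd  ✗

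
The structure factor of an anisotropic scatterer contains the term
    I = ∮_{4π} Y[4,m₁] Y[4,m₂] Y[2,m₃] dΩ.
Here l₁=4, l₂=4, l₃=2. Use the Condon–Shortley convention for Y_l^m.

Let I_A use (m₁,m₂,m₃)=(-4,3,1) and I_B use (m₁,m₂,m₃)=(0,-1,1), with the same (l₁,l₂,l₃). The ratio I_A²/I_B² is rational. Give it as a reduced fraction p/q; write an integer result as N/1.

l's match ⇒ only the (l;m) 3-j factors differ between A and B.
A: triangle coeff Δ(4,4,2) = 1/13860; Σ_t [6,6]: t=6:+1/1440 = 1/1440; (3j)²=7/165 [(4 4 2; -4 3 1)], sign=-1
B: triangle coeff Δ(4,4,2) = 1/13860; Σ_t [2,3]: t=2:+1/96 t=3:−1/72 = -1/288; (3j)²=1/462 [(4 4 2; 0 -1 1)], sign=+1
I_A²/I_B² = (7/165)/(1/462) = 98/5

98/5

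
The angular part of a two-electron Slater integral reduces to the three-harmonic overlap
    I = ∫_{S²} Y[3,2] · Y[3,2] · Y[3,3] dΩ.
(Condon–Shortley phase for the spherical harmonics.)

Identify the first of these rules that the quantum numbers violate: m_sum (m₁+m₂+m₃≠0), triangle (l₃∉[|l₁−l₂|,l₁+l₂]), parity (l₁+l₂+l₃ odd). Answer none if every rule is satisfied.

m₁+m₂+m₃ = 2 + 2 + 3 = 7  ✗
triangle: |3−3|=0 ≤ l₃=3 ≤ 3+3=6
parity: l₁+l₂+l₃ = 9 is odd

m_sum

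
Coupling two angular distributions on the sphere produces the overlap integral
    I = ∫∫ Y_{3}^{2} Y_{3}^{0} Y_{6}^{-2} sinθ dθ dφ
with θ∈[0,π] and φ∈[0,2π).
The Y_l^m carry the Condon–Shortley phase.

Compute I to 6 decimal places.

0.177420

m-sum 0 ✓  L=12 even ✓  0≤6≤6 ✓
Π(2lᵢ+1) = 7×7×13 = 637
triangle coeff Δ(3,3,6) = 1/12012
Σ_t [0,0]: t=0:+1/1296 = 1/1296
(3j)²=100/3003 [(3 3 6; 0 0 0)], sign=+1
Σ_t [0,0]: t=0:+1/4320 = 1/4320
(3j)²=8/429 [(3 3 6; 2 0 -2)], sign=+1
⇒ 4πI² = 5600/14157
I = (+1)√(5600/14157/(4π)) = 0.17742036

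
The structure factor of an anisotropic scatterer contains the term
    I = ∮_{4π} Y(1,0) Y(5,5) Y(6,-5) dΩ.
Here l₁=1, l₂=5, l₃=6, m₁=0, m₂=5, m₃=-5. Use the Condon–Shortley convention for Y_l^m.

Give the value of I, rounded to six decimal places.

Checks pass: Σm=0; 12 even; l₃=6∈[4,6].
(2·1+1)(2·5+1)(2·6+1) = 429
Δ: 0! 2! 10! / 13! → 1/858
sum: t=0:+1/14400 = 1/14400
3j²(1 5 6; 0 0 0) = Δ·Π!·Σ² = 6/143  (sign +1)
sum: t=0:+1/3628800 = 1/3628800
3j²(1 5 6; 0 5 -5) = Δ·Π!·Σ² = 1/78  (sign -1)
combine: 4πI² = 429·6/143·1/78 = 3/13
take √, sign -1: I = -0.13551395

-0.135514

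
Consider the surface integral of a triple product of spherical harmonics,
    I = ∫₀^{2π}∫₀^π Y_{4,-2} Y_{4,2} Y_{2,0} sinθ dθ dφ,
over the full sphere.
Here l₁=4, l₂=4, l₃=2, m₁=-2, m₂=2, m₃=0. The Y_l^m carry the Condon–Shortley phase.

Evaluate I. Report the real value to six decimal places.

Checks pass: Σm=0; 10 even; l₃=2∈[0,8].
(2·4+1)(2·4+1)(2·2+1) = 405
Δ: 6! 2! 2! / 11! → 1/13860
sum: t=2:+1/192 t=3:−1/36 t=4:+1/192 = -5/288
3j²(4 4 2; 0 0 0) = Δ·Π!·Σ² = 20/693  (sign -1)
sum: t=4:+1/192 t=5:−1/120 t=6:+1/2880 = -1/360
3j²(4 4 2; -2 2 0) = Δ·Π!·Σ² = 16/3465  (sign -1)
combine: 4πI² = 405·20/693·16/3465 = 320/5929
take √, sign +1: I = 0.06553591

0.065536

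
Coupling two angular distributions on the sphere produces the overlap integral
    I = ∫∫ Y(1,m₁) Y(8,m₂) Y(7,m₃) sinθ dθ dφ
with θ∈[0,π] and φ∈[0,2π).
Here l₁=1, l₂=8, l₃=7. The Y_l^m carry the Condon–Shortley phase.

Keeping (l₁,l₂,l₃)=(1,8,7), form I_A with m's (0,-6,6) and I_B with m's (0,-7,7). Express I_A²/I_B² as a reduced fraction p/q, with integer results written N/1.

l's match ⇒ only the (l;m) 3-j factors differ between A and B.
A: triangle coeff Δ(1,8,7) = 1/2040; Σ_t [1,1]: t=1:−1/6227020800 = -1/6227020800; (3j)²=7/510 [(1 8 7; 0 -6 6)], sign=+1
B: triangle coeff Δ(1,8,7) = 1/2040; Σ_t [1,1]: t=1:−1/87178291200 = -1/87178291200; (3j)²=1/136 [(1 8 7; 0 -7 7)], sign=-1
I_A²/I_B² = (7/510)/(1/136) = 28/15

28/15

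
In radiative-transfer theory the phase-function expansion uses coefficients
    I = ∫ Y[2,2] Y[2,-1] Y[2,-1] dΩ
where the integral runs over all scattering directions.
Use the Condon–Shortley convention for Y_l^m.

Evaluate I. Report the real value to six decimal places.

0.220728

Rules hold: Σm=0, L=6 even, 0≤2≤4.
N = 5·5·5 = 125
Δ = 2!·2!·2!/7! = 1/630
Racah Σ t=0..2: t=0:+1/8 t=1:−1/1 t=2:+1/8 = -3/4
⇒ 3j(2 2 2; 0 0 0)² = 2/35, sgn -1
Racah Σ t=0..0: t=0:+1/4 = 1/4
⇒ 3j(2 2 2; 2 -1 -1)² = 3/35, sgn -1
4πI² = N·(3j₀)²·(3jₘ)² = 30/49
I = +1·√(0.612245/4π) = 0.22072812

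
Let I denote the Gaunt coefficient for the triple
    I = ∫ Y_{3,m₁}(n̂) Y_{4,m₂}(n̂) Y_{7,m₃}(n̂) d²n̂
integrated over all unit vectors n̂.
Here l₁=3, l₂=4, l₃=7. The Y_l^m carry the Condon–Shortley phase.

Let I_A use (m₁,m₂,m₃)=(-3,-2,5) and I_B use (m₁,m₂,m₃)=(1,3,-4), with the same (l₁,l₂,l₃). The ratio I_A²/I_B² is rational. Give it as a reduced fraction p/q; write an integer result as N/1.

Shared (l₁,l₂,l₃)=(3,4,7): N and (l;000)² cancel in I_A²/I_B².
A: Δ = 0!·6!·8!/15! = 1/45045; Racah Σ t=0..0: t=0:+1/1036800 = 1/1036800; ⇒ 3j(3 4 7; -3 -2 5)² = 4/195, sgn +1
B: Δ = 0!·6!·8!/15! = 1/45045; Racah Σ t=0..0: t=0:+1/241920 = 1/241920; ⇒ 3j(3 4 7; 1 3 -4)² = 2/91, sgn -1
I_A²/I_B² = (4/195)/(2/91) = 14/15

14/15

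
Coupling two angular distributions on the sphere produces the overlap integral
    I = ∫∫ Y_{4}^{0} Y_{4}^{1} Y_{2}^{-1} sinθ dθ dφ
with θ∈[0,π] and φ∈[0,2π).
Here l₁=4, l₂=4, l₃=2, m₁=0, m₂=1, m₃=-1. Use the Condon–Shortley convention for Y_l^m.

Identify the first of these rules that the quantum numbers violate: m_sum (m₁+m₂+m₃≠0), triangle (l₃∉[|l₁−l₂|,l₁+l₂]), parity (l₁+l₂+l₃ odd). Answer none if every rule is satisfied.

none

Σmᵢ = 0  ✓
l₃∈[|l₁−l₂|,l₁+l₂]=[0,8], have l₃=2  ✓
Σlᵢ = 10 ⇒ even  ✓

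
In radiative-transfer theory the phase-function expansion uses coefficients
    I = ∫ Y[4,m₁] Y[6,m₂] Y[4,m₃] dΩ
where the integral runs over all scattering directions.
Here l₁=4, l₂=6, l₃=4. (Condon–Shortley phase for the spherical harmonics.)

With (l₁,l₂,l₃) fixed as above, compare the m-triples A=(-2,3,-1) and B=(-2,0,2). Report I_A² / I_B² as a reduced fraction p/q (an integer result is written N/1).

l's match ⇒ only the (l;m) 3-j factors differ between A and B.
A: triangle coeff Δ(4,6,4) = 1/1261260; Σ_t [4,6]: t=4:+1/11520 t=5:−1/5760 t=6:+1/51840 = -7/103680; (3j)²=7/858 [(4 6 4; -2 3 -1)], sign=+1
B: triangle coeff Δ(4,6,4) = 1/1261260; Σ_t [4,6]: t=4:+1/4608 t=5:−1/14400 t=6:+1/1036800 = 77/518400; (3j)²=11/585 [(4 6 4; -2 0 2)], sign=+1
I_A²/I_B² = (7/858)/(11/585) = 105/242

105/242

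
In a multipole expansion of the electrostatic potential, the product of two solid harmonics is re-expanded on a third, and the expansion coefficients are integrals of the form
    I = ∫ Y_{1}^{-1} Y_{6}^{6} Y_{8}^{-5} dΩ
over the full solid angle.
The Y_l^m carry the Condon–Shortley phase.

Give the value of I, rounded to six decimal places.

l₃=8 ∉ [5,7] — triangle fails ⇒ I = 0

0.000000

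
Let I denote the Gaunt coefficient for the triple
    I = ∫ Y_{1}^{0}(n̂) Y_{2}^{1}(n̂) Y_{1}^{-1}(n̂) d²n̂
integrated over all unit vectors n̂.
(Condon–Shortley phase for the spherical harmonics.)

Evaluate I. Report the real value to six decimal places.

-0.218510

m-sum 0 ✓  L=4 even ✓  1≤1≤3 ✓
Π(2lᵢ+1) = 3×5×3 = 45
triangle coeff Δ(1,2,1) = 1/30
Σ_t [1,1]: t=1:−1/1 = -1/1
(3j)²=2/15 [(1 2 1; 0 0 0)], sign=+1
Σ_t [1,1]: t=1:−1/2 = -1/2
(3j)²=1/10 [(1 2 1; 0 1 -1)], sign=-1
⇒ 4πI² = 3/5
I = (-1)√(3/5/(4π)) = -0.21850969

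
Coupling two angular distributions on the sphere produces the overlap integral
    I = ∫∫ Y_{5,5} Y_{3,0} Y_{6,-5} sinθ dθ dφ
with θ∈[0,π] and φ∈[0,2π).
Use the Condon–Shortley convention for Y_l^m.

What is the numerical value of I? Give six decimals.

0.207001

m-sum 0 ✓  L=14 even ✓  2≤6≤8 ✓
Π(2lᵢ+1) = 11×7×13 = 1001
triangle coeff Δ(5,3,6) = 1/675675
Σ_t [0,2]: t=0:+1/8640 t=1:−1/2304 t=2:+1/8640 = -7/34560
(3j)²=7/429 [(5 3 6; 0 0 0)], sign=-1
Σ_t [0,0]: t=0:+1/483840 = 1/483840
(3j)²=3/91 [(5 3 6; 5 0 -5)], sign=-1
⇒ 4πI² = 7/13
I = (+1)√(7/13/(4π)) = 0.20700098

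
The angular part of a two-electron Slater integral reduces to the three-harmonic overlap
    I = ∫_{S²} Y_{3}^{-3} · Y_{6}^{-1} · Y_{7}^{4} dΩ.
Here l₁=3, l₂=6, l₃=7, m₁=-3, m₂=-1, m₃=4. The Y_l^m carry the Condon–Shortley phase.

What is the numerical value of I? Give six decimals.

-0.190770

Rules hold: Σm=0, L=16 even, 3≤7≤9.
N = 7·13·15 = 1365
Δ = 2!·4!·10!/17! = 1/2042040
Racah Σ t=0..2: t=0:+1/207360 t=1:−1/57600 t=2:+1/207360 = -1/129600
⇒ 3j(3 6 7; 0 0 0)² = 168/12155, sgn +1
Racah Σ t=2..2: t=2:+1/1451520 = 1/1451520
⇒ 3j(3 6 7; -3 -1 4)² = 75/3094, sgn -1
4πI² = N·(3j₀)²·(3jₘ)² = 18900/41327
I = -1·√(0.457328/4π) = -0.19076954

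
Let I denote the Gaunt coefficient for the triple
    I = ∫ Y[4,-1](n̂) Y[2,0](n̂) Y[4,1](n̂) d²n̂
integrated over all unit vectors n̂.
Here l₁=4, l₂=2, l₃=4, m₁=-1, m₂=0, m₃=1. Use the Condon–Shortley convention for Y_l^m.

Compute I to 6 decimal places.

Rules hold: Σm=0, L=10 even, 2≤4≤6.
N = 9·5·9 = 405
Δ = 2!·6!·2!/11! = 1/13860
Racah Σ t=0..2: t=0:+1/192 t=1:−1/36 t=2:+1/192 = -5/288
⇒ 3j(4 2 4; 0 0 0)² = 20/693, sgn -1
Racah Σ t=0..2: t=0:+1/480 t=1:−1/48 t=2:+1/144 = -17/1440
⇒ 3j(4 2 4; -1 0 1)² = 289/13860, sgn +1
4πI² = N·(3j₀)²·(3jₘ)² = 1445/5929
I = -1·√(0.243717/4π) = -0.13926381

-0.139264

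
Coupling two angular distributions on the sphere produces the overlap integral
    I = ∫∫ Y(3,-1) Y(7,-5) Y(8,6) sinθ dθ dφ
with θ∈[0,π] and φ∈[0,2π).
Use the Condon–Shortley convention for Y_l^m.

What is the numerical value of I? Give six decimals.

0.053058

Rules hold: Σm=0, L=18 even, 4≤8≤10.
N = 7·15·17 = 1785
Δ = 2!·4!·12!/19! = 1/5290740
Racah Σ t=0..2: t=0:+1/7257600 t=1:−1/2073600 t=2:+1/7257600 = -1/4838400
⇒ 3j(3 7 8; 0 0 0)² = 252/20995, sgn -1
Racah Σ t=0..2: t=0:+1/348364800 t=1:−1/239500800 t=2:+1/3832012800 = -1/958003200
⇒ 3j(3 7 8; -1 -5 6)² = 8/4845, sgn -1
4πI² = N·(3j₀)²·(3jₘ)² = 14112/398905
I = +1·√(0.0353768/4π) = 0.05305846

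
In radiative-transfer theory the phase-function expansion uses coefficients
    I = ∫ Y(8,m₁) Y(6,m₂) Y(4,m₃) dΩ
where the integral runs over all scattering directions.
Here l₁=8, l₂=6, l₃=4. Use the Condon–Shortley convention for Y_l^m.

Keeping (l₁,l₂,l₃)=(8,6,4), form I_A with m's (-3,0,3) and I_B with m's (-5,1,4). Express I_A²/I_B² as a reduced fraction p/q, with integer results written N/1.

567/1040

Shared (l₁,l₂,l₃)=(8,6,4): N and (l;000)² cancel in I_A²/I_B².
A: Δ = 10!·6!·2!/19! = 1/23279256; Racah Σ t=5..6: t=5:−1/10368000 t=6:+1/4147200 = 1/6912000; ⇒ 3j(8 6 4; -3 0 3)² = 189/16796, sgn -1
B: Δ = 10!·6!·2!/19! = 1/23279256; Racah Σ t=7..7: t=7:−1/43545600 = -1/43545600; ⇒ 3j(8 6 4; -5 1 4)² = 20/969, sgn -1
I_A²/I_B² = (189/16796)/(20/969) = 567/1040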